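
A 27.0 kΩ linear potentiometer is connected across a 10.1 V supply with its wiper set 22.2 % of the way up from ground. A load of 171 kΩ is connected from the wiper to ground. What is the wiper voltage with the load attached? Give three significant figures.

The wiper splits the pot into (1−α)R = 21.01 kΩ above and αR = 5.994 kΩ below.
Lower section ‖ load = 5.791 kΩ.
V_wiper = 10.1 × 5.791/(21.01 + 5.791) = 2.18 V.

V ≈ 2.18 V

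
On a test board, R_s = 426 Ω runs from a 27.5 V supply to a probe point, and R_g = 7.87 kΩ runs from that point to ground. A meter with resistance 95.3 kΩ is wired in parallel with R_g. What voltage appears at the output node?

The load sits in parallel with R_g: R_g‖R_L = (7870 × 95300) / (7870 + 95300) = 7270 Ω.
V_out = 27.5 × 7270 / (426 + 7270) = 27.5 × 7270/7696 = 26.0 V.
(Unloaded it would have been 26.1 V.)

V_out ≈ 26.0 V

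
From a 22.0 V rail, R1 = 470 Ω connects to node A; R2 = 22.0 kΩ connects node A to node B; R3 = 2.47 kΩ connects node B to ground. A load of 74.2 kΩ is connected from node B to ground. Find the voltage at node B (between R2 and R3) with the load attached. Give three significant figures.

At node B, R3 is in parallel with the load: R3‖R_L = 2390 Ω.
Below node A the resistance is R2 + (R3‖R_L) = 24390 Ω, so V_A = 22.0 × 24390/24860 = 21.58 V.
Then V_B = V_A × (R3‖R_L)/(R2 + R3‖R_L) = 21.58 × 2390/24390 = 2.12 V.

V ≈ 2.12 V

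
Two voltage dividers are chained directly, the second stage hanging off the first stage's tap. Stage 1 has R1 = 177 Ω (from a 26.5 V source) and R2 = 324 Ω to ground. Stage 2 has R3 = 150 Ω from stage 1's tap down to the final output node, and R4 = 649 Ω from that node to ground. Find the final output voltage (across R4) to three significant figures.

Stage 2 presents R3+R4 = 799.0 Ω as a load on stage 1's tap.
Stage 1's lower leg becomes R2‖(R3+R4) = 230.5 Ω, so V_mid = 26.5 × 230.5/407.5 = 14.99 V.
Stage 2 is itself unloaded: V_out = V_mid × R4/(R3+R4) = 14.99 × 649/799.0 = 12.2 V.

V_out ≈ 12.2 V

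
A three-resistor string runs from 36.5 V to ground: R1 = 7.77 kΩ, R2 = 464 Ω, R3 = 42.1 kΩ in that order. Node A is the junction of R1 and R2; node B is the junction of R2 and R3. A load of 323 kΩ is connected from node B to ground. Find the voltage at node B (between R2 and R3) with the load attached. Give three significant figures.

V ≈ 29.9 V

At node B, R3 is in parallel with the load: R3‖R_L = 37250 Ω.
Below node A the resistance is R2 + (R3‖R_L) = 37710 Ω, so V_A = 36.5 × 37710/45480 = 30.26 V.
Then V_B = V_A × (R3‖R_L)/(R2 + R3‖R_L) = 30.26 × 37250/37710 = 29.9 V.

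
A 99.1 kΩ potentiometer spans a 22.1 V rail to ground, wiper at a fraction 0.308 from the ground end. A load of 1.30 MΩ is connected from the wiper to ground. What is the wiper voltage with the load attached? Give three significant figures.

V ≈ 6.70 V

The wiper splits the pot into (1−α)R = 68.58 kΩ above and αR = 30.52 kΩ below.
Lower section ‖ load = 29.82 kΩ.
V_wiper = 22.1 × 29.82/(68.58 + 29.82) = 6.70 V.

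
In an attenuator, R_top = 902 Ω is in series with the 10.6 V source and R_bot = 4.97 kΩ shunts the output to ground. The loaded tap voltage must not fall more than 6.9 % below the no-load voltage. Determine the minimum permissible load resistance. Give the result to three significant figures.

Output resistance R_th = R_top‖R_bot = (902 × 4970)/5872 = 763.4 Ω.
The fractional drop is R_th/(R_th + R_L); requiring this ≤ 0.0690 gives R_L ≥ R_th(1/0.0690 − 1) = 763.4 × 13.49 = 10.3 kΩ.

R_L(min) ≈ 10.3 kΩ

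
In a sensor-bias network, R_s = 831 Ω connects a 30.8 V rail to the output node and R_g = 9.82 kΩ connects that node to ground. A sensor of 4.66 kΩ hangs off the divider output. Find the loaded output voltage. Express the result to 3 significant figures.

The load sits in parallel with R_g: R_g‖R_L = (9820 × 4660) / (9820 + 4660) = 3160 Ω.
V_out = 30.8 × 3160 / (831 + 3160) = 30.8 × 3160/3991 = 24.4 V.
(Unloaded it would have been 28.4 V.)

V_out ≈ 24.4 V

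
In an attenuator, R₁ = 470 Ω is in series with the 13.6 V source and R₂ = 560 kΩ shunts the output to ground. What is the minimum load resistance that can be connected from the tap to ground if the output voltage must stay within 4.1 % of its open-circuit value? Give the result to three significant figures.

R_L(min) ≈ 11.0 kΩ

Output resistance R_th = R₁‖R₂ = (470 × 560000)/560500 = 469.6 Ω.
The fractional drop is R_th/(R_th + R_L); requiring this ≤ 0.0410 gives R_L ≥ R_th(1/0.0410 − 1) = 469.6 × 23.39 = 11.0 kΩ.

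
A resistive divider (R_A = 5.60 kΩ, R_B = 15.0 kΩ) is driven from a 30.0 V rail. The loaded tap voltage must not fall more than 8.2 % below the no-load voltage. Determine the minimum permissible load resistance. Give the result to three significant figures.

Output resistance R_th = R_A‖R_B = (5.60 × 15.0)/20.60 = 4.078 kΩ.
The fractional drop is R_th/(R_th + R_L); requiring this ≤ 0.0820 gives R_L ≥ R_th(1/0.0820 − 1) = 4.078 × 11.20 = 45.7 kΩ.

R_L(min) ≈ 45.7 kΩ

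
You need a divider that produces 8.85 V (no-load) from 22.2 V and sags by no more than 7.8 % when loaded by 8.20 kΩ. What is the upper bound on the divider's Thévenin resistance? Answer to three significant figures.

R_th ≤ 694 Ω

Loading drop = R_th/(R_th + R_L) ≤ 0.0780, so R_th ≤ R_L · ε/(1−ε) = 8.20 kΩ × 0.0780/0.9220 = 694 Ω.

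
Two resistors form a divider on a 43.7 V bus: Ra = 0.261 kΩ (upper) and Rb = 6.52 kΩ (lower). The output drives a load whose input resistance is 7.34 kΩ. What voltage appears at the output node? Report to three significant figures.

V_out ≈ 40.6 V

The load sits in parallel with Rb: Rb‖R_L = (6520 × 7340) / (6520 + 7340) = 3453 Ω.
V_out = 43.7 × 3453 / (261 + 3453) = 43.7 × 3453/3714 = 40.6 V.
(Unloaded it would have been 42.0 V.)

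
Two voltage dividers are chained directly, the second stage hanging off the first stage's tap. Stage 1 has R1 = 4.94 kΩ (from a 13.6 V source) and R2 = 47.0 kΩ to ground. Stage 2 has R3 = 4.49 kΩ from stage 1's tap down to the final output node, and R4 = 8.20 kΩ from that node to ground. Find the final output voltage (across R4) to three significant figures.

Stage 2 presents R3+R4 = 12.69 kΩ as a load on stage 1's tap.
Stage 1's lower leg becomes R2‖(R3+R4) = 9.992 kΩ, so V_mid = 13.6 × 9.992/14.93 = 9.101 V.
Stage 2 is itself unloaded: V_out = V_mid × R4/(R3+R4) = 9.101 × 8.20/12.69 = 5.88 V.

V_out ≈ 5.88 V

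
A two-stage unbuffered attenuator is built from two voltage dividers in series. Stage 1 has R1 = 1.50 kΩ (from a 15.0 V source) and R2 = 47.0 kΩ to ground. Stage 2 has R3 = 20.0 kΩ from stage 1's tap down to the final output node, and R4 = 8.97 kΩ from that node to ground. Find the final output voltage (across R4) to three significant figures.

Stage 2 presents R3+R4 = 28.97 kΩ as a load on stage 1's tap.
Stage 1's lower leg becomes R2‖(R3+R4) = 17.92 kΩ, so V_mid = 15.0 × 17.92/19.42 = 13.84 V.
Stage 2 is itself unloaded: V_out = V_mid × R4/(R3+R4) = 13.84 × 8.97/28.97 = 4.29 V.

V_out ≈ 4.29 V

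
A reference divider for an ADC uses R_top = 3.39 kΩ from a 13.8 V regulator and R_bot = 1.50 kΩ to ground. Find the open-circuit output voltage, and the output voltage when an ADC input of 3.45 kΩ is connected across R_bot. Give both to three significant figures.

Open-circuit: V = 13.8 × 1.50/(3.39 + 1.50) = 4.23 V.
With the load, R_bot becomes R_bot‖R_L = 1.045 kΩ, so V = 13.8 × 1.045/4.435 = 3.25 V.

Unloaded: 4.23 V; loaded: 3.25 V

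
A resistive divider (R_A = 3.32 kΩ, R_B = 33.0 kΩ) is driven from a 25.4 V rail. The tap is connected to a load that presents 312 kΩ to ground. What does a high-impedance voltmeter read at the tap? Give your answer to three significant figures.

V_out ≈ 22.9 V

The load sits in parallel with R_B: R_B‖R_L = (33.0 × 312) / (33.0 + 312) = 29.84 kΩ.
V_out = 25.4 × 29.84 / (3.32 + 29.84) = 25.4 × 29.84/33.16 = 22.9 V.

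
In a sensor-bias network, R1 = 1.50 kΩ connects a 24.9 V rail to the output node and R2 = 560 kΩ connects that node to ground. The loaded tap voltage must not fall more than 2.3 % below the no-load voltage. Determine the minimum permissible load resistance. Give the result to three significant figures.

Output resistance R_th = R1‖R2 = (1.50 × 560)/561.5 = 1.496 kΩ.
The fractional drop is R_th/(R_th + R_L); requiring this ≤ 0.0230 gives R_L ≥ R_th(1/0.0230 − 1) = 1.496 × 42.48 = 63.5 kΩ.

R_L(min) ≈ 63.5 kΩ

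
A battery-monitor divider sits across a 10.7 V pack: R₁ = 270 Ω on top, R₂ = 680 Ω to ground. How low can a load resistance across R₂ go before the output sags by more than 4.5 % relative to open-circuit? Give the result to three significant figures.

Output resistance R_th = R₁‖R₂ = (270 × 680)/950.0 = 193.3 Ω.
The fractional drop is R_th/(R_th + R_L); requiring this ≤ 0.0450 gives R_L ≥ R_th(1/0.0450 − 1) = 193.3 × 21.22 = 4.10 kΩ.

R_L(min) ≈ 4.10 kΩ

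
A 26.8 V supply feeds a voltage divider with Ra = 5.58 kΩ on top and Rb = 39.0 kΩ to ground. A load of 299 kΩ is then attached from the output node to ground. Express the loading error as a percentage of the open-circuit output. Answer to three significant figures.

The divider's output (Thévenin) resistance is Ra‖Rb = 4.882 kΩ.
Fractional drop under load = R_th/(R_th + R_L) = 4.882 / (4.882 + 299) = 0.01606.
So the output falls by 1.61 %.

1.61 %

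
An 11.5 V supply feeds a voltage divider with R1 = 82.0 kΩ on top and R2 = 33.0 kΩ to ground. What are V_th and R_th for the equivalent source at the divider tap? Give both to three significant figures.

V_th = 3.30 V, R_th = 23.5 kΩ

V_th is the open-circuit tap voltage: 11.5 × 33.0/(82.0 + 33.0) = 3.30 V.
With the supply zeroed, R1 and R2 appear in parallel from the tap: R_th = R1‖R2 = (82.0 × 33.0)/115.0 = 23.5 kΩ.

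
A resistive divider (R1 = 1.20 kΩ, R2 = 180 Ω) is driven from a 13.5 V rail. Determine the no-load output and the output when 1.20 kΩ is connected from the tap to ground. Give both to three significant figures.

Open-circuit: V = 13.5 × 180/(1200 + 180) = 1.76 V.
With the load, R2 becomes R2‖R_L = 156.5 Ω, so V = 13.5 × 156.5/1357 = 1.56 V.

Unloaded: 1.76 V; loaded: 1.56 V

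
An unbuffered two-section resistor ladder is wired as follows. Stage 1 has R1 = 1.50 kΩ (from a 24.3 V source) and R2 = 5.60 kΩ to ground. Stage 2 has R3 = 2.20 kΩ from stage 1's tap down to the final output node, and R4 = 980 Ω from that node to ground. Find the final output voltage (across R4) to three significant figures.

Stage 2 presents R3+R4 = 3180 Ω as a load on stage 1's tap.
Stage 1's lower leg becomes R2‖(R3+R4) = 2028 Ω, so V_mid = 24.3 × 2028/3528 = 13.97 V.
Stage 2 is itself unloaded: V_out = V_mid × R4/(R3+R4) = 13.97 × 980/3180 = 4.30 V.

V_out ≈ 4.30 V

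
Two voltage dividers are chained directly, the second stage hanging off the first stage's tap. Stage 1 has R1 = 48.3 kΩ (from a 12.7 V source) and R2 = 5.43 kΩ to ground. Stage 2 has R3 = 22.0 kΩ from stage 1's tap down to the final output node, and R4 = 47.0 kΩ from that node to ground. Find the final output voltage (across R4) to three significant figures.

V_out ≈ 0.816 V

Stage 2 presents R3+R4 = 69.00 kΩ as a load on stage 1's tap.
Stage 1's lower leg becomes R2‖(R3+R4) = 5.034 kΩ, so V_mid = 12.7 × 5.034/53.33 = 1.199 V.
Stage 2 is itself unloaded: V_out = V_mid × R4/(R3+R4) = 1.199 × 47.0/69.00 = 0.816 V.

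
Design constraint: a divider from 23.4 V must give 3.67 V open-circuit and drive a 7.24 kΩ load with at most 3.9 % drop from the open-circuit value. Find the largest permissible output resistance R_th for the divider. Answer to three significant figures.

Loading drop = R_th/(R_th + R_L) ≤ 0.0390, so R_th ≤ R_L · ε/(1−ε) = 7.24 kΩ × 0.0390/0.9610 = 294 Ω.
(Any R1, R2 with R2/(R1+R2) = 0.157 and R1‖R2 ≤ 294 Ω will meet the spec.)

R_th ≤ 294 Ω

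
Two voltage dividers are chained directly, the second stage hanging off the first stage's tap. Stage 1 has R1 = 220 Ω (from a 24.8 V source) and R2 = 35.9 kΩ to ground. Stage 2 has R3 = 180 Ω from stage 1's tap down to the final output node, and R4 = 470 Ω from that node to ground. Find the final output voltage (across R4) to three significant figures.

Stage 2 presents R3+R4 = 650.0 Ω as a load on stage 1's tap.
Stage 1's lower leg becomes R2‖(R3+R4) = 638.4 Ω, so V_mid = 24.8 × 638.4/858.4 = 18.44 V.
Stage 2 is itself unloaded: V_out = V_mid × R4/(R3+R4) = 18.44 × 470/650.0 = 13.3 V.

V_out ≈ 13.3 V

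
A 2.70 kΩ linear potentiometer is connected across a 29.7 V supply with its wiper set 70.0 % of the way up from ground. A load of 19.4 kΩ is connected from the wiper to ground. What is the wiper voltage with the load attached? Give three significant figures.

V ≈ 20.2 V

The wiper splits the pot into (1−α)R = 810.0 Ω above and αR = 1890 Ω below.
Lower section ‖ load = 1722 Ω.
V_wiper = 29.7 × 1722/(810.0 + 1722) = 20.2 V.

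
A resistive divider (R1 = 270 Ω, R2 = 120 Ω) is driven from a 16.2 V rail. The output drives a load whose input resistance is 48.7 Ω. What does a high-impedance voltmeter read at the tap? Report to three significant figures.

The load sits in parallel with R2: R2‖R_L = (120 × 48.7) / (120 + 48.7) = 34.64 Ω.
V_out = 16.2 × 34.64 / (270 + 34.64) = 16.2 × 34.64/304.6 = 1.84 V.
(Unloaded it would have been 4.98 V.)

V_out ≈ 1.84 V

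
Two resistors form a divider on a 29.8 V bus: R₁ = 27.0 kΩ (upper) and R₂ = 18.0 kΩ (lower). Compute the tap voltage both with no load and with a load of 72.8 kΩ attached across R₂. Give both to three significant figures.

Open-circuit: V = 29.8 × 18.0/(27.0 + 18.0) = 11.9 V.
With the load, R₂ becomes R₂‖R_L = 14.43 kΩ, so V = 29.8 × 14.43/41.43 = 10.4 V.

Unloaded: 11.9 V; loaded: 10.4 V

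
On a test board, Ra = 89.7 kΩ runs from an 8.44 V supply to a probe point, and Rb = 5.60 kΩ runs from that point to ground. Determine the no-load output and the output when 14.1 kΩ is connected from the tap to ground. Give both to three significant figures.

Open-circuit: V = 8.44 × 5.60/(89.7 + 5.60) = 0.496 V.
With the load, Rb becomes Rb‖R_L = 4.008 kΩ, so V = 8.44 × 4.008/93.71 = 0.361 V.

Unloaded: 0.496 V; loaded: 0.361 V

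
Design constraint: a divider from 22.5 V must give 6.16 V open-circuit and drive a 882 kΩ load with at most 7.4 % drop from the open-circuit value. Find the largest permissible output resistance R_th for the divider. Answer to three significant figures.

R_th ≤ 70.5 kΩ

Loading drop = R_th/(R_th + R_L) ≤ 0.0740, so R_th ≤ R_L · ε/(1−ε) = 882 kΩ × 0.0740/0.9260 = 70.5 kΩ.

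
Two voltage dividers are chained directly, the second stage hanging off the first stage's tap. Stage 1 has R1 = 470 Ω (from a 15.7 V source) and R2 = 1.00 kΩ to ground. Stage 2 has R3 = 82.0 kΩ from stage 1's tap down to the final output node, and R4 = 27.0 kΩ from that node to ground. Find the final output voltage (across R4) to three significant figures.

Stage 2 presents R3+R4 = 109000 Ω as a load on stage 1's tap.
Stage 1's lower leg becomes R2‖(R3+R4) = 990.9 Ω, so V_mid = 15.7 × 990.9/1461 = 10.65 V.
Stage 2 is itself unloaded: V_out = V_mid × R4/(R3+R4) = 10.65 × 27000/109000 = 2.64 V.

V_out ≈ 2.64 V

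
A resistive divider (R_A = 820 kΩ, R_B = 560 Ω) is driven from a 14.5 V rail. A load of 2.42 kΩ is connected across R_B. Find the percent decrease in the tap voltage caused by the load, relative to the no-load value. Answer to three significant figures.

18.8 %

The divider's output (Thévenin) resistance is R_A‖R_B = 559.6 Ω.
Fractional drop under load = R_th/(R_th + R_L) = 559.6 / (559.6 + 2420) = 0.1878.
So the output falls by 18.8 %.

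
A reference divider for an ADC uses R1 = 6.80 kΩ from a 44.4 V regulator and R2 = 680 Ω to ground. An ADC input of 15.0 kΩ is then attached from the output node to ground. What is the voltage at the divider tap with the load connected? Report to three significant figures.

V_out ≈ 3.88 V

The load sits in parallel with R2: R2‖R_L = (680 × 15000) / (680 + 15000) = 650.5 Ω.
V_out = 44.4 × 650.5 / (6800 + 650.5) = 44.4 × 650.5/7451 = 3.88 V.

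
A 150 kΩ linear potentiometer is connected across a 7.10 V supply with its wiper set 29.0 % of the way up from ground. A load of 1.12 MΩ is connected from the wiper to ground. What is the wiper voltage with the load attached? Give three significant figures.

V ≈ 2.00 V

The wiper splits the pot into (1−α)R = 106.5 kΩ above and αR = 43.50 kΩ below.
Lower section ‖ load = 41.87 kΩ.
V_wiper = 7.10 × 41.87/(106.5 + 41.87) = 2.00 V.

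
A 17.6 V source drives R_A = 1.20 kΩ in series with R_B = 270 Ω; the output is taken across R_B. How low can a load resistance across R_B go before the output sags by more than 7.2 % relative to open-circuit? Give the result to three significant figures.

Output resistance R_th = R_A‖R_B = (1200 × 270)/1470 = 220.4 Ω.
The fractional drop is R_th/(R_th + R_L); requiring this ≤ 0.0720 gives R_L ≥ R_th(1/0.0720 − 1) = 220.4 × 12.89 = 2.84 kΩ.

R_L(min) ≈ 2.84 kΩ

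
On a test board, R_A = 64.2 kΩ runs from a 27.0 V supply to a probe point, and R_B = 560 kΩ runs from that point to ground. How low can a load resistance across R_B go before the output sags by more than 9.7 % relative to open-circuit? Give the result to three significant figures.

R_L(min) ≈ 536 kΩ

Output resistance R_th = R_A‖R_B = (64.2 × 560)/624.2 = 57.60 kΩ.
The fractional drop is R_th/(R_th + R_L); requiring this ≤ 0.0970 gives R_L ≥ R_th(1/0.0970 − 1) = 57.60 × 9.309 = 536 kΩ.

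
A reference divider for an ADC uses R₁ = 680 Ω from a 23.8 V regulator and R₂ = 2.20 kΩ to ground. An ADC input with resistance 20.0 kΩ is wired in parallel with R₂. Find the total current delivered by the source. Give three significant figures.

I ≈ 8.94 mA

R₂‖R_L = 1982 Ω, so the source sees R₁ + R₂‖R_L = 2662 Ω.
I = 23.8 V / 2662 Ω = 8.94 mA.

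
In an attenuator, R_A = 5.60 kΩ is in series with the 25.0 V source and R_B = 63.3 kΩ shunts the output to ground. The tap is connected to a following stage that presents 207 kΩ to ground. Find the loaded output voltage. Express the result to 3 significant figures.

V_out ≈ 22.4 V

The load sits in parallel with R_B: R_B‖R_L = (63.3 × 207) / (63.3 + 207) = 48.48 kΩ.
V_out = 25.0 × 48.48 / (5.60 + 48.48) = 25.0 × 48.48/54.08 = 22.4 V.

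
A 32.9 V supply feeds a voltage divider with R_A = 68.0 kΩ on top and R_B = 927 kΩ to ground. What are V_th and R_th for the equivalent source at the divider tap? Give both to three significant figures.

V_th = 30.7 V, R_th = 63.4 kΩ

V_th is the open-circuit tap voltage: 32.9 × 927/(68.0 + 927) = 30.7 V.
With the supply zeroed, R_A and R_B appear in parallel from the tap: R_th = R_A‖R_B = (68.0 × 927)/995.0 = 63.4 kΩ.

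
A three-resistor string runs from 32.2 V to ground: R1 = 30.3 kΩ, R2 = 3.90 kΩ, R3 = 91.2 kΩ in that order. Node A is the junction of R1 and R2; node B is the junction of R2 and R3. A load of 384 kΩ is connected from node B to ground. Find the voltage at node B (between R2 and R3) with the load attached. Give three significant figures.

At node B, R3 is in parallel with the load: R3‖R_L = 73.70 kΩ.
Below node A the resistance is R2 + (R3‖R_L) = 77.60 kΩ, so V_A = 32.2 × 77.60/107.9 = 23.16 V.
Then V_B = V_A × (R3‖R_L)/(R2 + R3‖R_L) = 23.16 × 73.70/77.60 = 22.0 V.

V ≈ 22.0 V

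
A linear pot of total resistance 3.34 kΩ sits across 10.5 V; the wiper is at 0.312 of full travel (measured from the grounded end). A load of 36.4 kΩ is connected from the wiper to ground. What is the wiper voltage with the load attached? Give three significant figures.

The wiper splits the pot into (1−α)R = 2.298 kΩ above and αR = 1.042 kΩ below.
Lower section ‖ load = 1.013 kΩ.
V_wiper = 10.5 × 1.013/(2.298 + 1.013) = 3.21 V.

V ≈ 3.21 V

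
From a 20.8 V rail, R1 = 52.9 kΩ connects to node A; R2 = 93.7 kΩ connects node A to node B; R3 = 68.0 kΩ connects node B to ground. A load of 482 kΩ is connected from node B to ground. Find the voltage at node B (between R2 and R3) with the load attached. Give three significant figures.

At node B, R3 is in parallel with the load: R3‖R_L = 59.59 kΩ.
Below node A the resistance is R2 + (R3‖R_L) = 153.3 kΩ, so V_A = 20.8 × 153.3/206.2 = 15.46 V.
Then V_B = V_A × (R3‖R_L)/(R2 + R3‖R_L) = 15.46 × 59.59/153.3 = 6.01 V.

V ≈ 6.01 V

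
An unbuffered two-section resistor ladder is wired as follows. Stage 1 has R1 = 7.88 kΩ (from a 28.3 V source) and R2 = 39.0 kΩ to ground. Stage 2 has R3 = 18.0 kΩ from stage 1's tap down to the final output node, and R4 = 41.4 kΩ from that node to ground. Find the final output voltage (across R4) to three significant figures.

Stage 2 presents R3+R4 = 59.40 kΩ as a load on stage 1's tap.
Stage 1's lower leg becomes R2‖(R3+R4) = 23.54 kΩ, so V_mid = 28.3 × 23.54/31.42 = 21.20 V.
Stage 2 is itself unloaded: V_out = V_mid × R4/(R3+R4) = 21.20 × 41.4/59.40 = 14.8 V.

V_out ≈ 14.8 V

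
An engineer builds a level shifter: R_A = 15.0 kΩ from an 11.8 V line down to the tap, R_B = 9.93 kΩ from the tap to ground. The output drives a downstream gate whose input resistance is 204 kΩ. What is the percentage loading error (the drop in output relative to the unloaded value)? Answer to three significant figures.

2.85 %

The divider's output (Thévenin) resistance is R_A‖R_B = 5.975 kΩ.
Fractional drop under load = R_th/(R_th + R_L) = 5.975 / (5.975 + 204) = 0.02845.
So the output falls by 2.85 %.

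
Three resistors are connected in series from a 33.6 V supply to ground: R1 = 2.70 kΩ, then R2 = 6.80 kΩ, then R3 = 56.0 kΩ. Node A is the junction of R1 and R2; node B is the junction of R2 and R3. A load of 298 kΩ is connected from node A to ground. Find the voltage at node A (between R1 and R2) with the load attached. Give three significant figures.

Below node A the series string R2+R3 = 62.80 kΩ sits in parallel with the 298 kΩ load: 51.87 kΩ.
V_A = 33.6 × 51.87/(2.70 + 51.87) = 31.9 V.

V ≈ 31.9 V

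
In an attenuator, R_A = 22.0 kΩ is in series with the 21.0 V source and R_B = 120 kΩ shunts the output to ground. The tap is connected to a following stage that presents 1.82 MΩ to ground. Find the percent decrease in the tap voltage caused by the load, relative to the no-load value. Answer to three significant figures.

The divider's output (Thévenin) resistance is R_A‖R_B = 18.59 kΩ.
Fractional drop under load = R_th/(R_th + R_L) = 18.59 / (18.59 + 1820) = 0.01011.
So the output falls by 1.01 %.

1.01 %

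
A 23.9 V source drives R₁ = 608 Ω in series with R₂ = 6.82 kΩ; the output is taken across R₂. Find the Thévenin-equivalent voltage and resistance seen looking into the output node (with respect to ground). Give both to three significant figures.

V_th is the open-circuit tap voltage: 23.9 × 6820/(608 + 6820) = 21.9 V.
With the supply zeroed, R₁ and R₂ appear in parallel from the tap: R_th = R₁‖R₂ = (608 × 6820)/7428 = 558 Ω.

V_th = 21.9 V, R_th = 558 Ω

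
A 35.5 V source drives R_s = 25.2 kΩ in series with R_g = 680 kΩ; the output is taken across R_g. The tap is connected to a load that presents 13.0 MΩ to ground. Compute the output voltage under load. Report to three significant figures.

The load sits in parallel with R_g: R_g‖R_L = (680 × 13000) / (680 + 13000) = 646.2 kΩ.
V_out = 35.5 × 646.2 / (25.2 + 646.2) = 35.5 × 646.2/671.4 = 34.2 V.

V_out ≈ 34.2 V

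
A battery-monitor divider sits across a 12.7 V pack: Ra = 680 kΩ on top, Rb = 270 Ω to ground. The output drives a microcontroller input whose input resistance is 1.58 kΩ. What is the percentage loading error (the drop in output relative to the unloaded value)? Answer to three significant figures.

14.6 %

Unloaded V = 12.7 × 270/680300 = 0.0050406 V.
Loaded: Rb‖R_L = 230.6 Ω, giving V = 12.7 × 230.6/680200 = 0.0043052 V.
Drop = (0.0050406 − 0.0043052) / 0.0050406 = 14.6 %.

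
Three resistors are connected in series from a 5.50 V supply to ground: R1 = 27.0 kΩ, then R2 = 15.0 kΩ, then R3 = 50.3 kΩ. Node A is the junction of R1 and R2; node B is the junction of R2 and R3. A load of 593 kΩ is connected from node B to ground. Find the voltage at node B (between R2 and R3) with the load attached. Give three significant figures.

At node B, R3 is in parallel with the load: R3‖R_L = 46.37 kΩ.
Below node A the resistance is R2 + (R3‖R_L) = 61.37 kΩ, so V_A = 5.50 × 61.37/88.37 = 3.820 V.
Then V_B = V_A × (R3‖R_L)/(R2 + R3‖R_L) = 3.820 × 46.37/61.37 = 2.89 V.

V ≈ 2.89 V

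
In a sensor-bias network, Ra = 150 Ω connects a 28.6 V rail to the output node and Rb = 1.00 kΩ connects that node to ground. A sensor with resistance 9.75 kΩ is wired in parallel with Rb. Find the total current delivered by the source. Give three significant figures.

Rb‖R_L = 907.0 Ω, so the source sees Ra + Rb‖R_L = 1057 Ω.
I = 28.6 V / 1057 Ω = 27.1 mA.

I ≈ 27.1 mA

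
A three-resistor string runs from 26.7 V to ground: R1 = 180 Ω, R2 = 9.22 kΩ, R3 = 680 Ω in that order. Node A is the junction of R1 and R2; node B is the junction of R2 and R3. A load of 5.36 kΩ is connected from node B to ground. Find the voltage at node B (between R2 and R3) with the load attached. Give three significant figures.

V ≈ 1.61 V

At node B, R3 is in parallel with the load: R3‖R_L = 603.4 Ω.
Below node A the resistance is R2 + (R3‖R_L) = 9823 Ω, so V_A = 26.7 × 9823/10000 = 26.22 V.
Then V_B = V_A × (R3‖R_L)/(R2 + R3‖R_L) = 26.22 × 603.4/9823 = 1.61 V.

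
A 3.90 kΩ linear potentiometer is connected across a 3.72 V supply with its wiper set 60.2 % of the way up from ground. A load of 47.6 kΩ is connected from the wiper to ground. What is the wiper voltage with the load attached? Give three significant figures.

V ≈ 2.20 V

The wiper splits the pot into (1−α)R = 1.552 kΩ above and αR = 2.348 kΩ below.
Lower section ‖ load = 2.237 kΩ.
V_wiper = 3.72 × 2.237/(1.552 + 2.237) = 2.20 V.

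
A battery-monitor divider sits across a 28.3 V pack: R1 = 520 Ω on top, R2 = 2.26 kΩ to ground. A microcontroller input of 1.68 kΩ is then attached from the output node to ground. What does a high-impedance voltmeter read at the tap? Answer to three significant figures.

The load sits in parallel with R2: R2‖R_L = (2260 × 1680) / (2260 + 1680) = 963.7 Ω.
V_out = 28.3 × 963.7 / (520 + 963.7) = 28.3 × 963.7/1484 = 18.4 V.

V_out ≈ 18.4 V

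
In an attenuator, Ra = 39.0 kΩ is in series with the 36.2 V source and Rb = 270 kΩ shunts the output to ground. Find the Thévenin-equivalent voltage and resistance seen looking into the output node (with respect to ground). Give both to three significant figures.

V_th is the open-circuit tap voltage: 36.2 × 270/(39.0 + 270) = 31.6 V.
With the supply zeroed, Ra and Rb appear in parallel from the tap: R_th = Ra‖Rb = (39.0 × 270)/309.0 = 34.1 kΩ.

V_th = 31.6 V, R_th = 34.1 kΩ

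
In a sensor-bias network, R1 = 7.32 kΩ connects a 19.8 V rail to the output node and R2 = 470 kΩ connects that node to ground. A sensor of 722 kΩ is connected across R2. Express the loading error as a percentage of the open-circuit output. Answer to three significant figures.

0.988 %

The divider's output (Thévenin) resistance is R1‖R2 = 7.208 kΩ.
Fractional drop under load = R_th/(R_th + R_L) = 7.208 / (7.208 + 722) = 0.009884.
So the output falls by 0.988 %.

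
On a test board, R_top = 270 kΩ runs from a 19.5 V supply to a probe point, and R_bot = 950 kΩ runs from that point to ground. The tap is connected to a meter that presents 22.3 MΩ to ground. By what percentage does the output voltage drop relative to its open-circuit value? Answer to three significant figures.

0.934 %

The divider's output (Thévenin) resistance is R_top‖R_bot = 210.2 kΩ.
Fractional drop under load = R_th/(R_th + R_L) = 210.2 / (210.2 + 22300) = 0.009340.
So the output falls by 0.934 %.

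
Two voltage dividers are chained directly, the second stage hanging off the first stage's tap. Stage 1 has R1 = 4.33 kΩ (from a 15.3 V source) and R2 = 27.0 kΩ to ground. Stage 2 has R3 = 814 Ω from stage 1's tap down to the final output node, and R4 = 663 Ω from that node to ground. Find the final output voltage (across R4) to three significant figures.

Stage 2 presents R3+R4 = 1477 Ω as a load on stage 1's tap.
Stage 1's lower leg becomes R2‖(R3+R4) = 1400 Ω, so V_mid = 15.3 × 1400/5730 = 3.739 V.
Stage 2 is itself unloaded: V_out = V_mid × R4/(R3+R4) = 3.739 × 663/1477 = 1.68 V.

V_out ≈ 1.68 V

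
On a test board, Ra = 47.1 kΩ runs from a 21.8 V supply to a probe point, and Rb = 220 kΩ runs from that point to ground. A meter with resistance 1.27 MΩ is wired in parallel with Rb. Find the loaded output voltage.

The load sits in parallel with Rb: Rb‖R_L = (220 × 1270) / (220 + 1270) = 187.5 kΩ.
V_out = 21.8 × 187.5 / (47.1 + 187.5) = 21.8 × 187.5/234.6 = 17.4 V.
(Unloaded it would have been 18.0 V.)

V_out ≈ 17.4 V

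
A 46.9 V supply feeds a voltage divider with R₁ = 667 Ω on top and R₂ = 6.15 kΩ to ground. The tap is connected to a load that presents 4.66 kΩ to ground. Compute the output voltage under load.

The load sits in parallel with R₂: R₂‖R_L = (6150 × 4660) / (6150 + 4660) = 2651 Ω.
V_out = 46.9 × 2651 / (667 + 2651) = 46.9 × 2651/3318 = 37.5 V.

V_out ≈ 37.5 V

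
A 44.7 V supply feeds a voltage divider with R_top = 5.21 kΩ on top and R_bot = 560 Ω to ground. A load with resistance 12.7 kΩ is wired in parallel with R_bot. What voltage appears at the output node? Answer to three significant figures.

V_out ≈ 4.17 V

The load sits in parallel with R_bot: R_bot‖R_L = (560 × 12700) / (560 + 12700) = 536.3 Ω.
V_out = 44.7 × 536.3 / (5210 + 536.3) = 44.7 × 536.3/5746 = 4.17 V.
(Unloaded it would have been 4.34 V.)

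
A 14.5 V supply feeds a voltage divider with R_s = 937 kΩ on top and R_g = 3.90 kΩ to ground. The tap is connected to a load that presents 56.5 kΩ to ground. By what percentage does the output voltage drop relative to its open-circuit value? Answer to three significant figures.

The divider's output (Thévenin) resistance is R_s‖R_g = 3.884 kΩ.
Fractional drop under load = R_th/(R_th + R_L) = 3.884 / (3.884 + 56.5) = 0.06432.
So the output falls by 6.43 %.

6.43 %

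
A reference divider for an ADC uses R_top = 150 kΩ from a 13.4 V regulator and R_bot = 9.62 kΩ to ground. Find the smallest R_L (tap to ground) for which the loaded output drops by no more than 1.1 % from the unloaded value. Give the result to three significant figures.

Output resistance R_th = R_top‖R_bot = (150 × 9.62)/159.6 = 9.040 kΩ.
The fractional drop is R_th/(R_th + R_L); requiring this ≤ 0.0110 gives R_L ≥ R_th(1/0.0110 − 1) = 9.040 × 89.91 = 813 kΩ.

R_L(min) ≈ 813 kΩ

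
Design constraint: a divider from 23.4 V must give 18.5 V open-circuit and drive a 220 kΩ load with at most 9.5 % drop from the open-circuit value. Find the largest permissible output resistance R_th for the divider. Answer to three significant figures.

R_th ≤ 23.1 kΩ

Loading drop = R_th/(R_th + R_L) ≤ 0.0950, so R_th ≤ R_L · ε/(1−ε) = 220 kΩ × 0.0950/0.9050 = 23.1 kΩ.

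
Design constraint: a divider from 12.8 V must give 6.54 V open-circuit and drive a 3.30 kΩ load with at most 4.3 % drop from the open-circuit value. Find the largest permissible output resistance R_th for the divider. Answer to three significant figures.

Loading drop = R_th/(R_th + R_L) ≤ 0.0430, so R_th ≤ R_L · ε/(1−ε) = 3.30 kΩ × 0.0430/0.9570 = 148 Ω.
(Any R1, R2 with R2/(R1+R2) = 0.511 and R1‖R2 ≤ 148 Ω will meet the spec.)

R_th ≤ 148 Ω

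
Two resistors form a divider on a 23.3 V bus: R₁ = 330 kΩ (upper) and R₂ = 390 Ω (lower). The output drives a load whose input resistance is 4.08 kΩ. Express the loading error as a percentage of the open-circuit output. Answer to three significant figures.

Unloaded V = 23.3 × 390/330400 = 0.027504 V.
Loaded: R₂‖R_L = 356.0 Ω, giving V = 23.3 × 356.0/330400 = 0.025107 V.
Drop = (0.027504 − 0.025107) / 0.027504 = 8.72 %.

8.72 %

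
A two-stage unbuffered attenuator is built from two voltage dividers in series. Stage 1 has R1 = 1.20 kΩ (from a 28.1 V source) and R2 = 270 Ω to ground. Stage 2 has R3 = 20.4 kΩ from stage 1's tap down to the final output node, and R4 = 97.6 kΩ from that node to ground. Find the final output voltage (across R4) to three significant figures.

V_out ≈ 4.26 V

Stage 2 presents R3+R4 = 118000 Ω as a load on stage 1's tap.
Stage 1's lower leg becomes R2‖(R3+R4) = 269.4 Ω, so V_mid = 28.1 × 269.4/1469 = 5.152 V.
Stage 2 is itself unloaded: V_out = V_mid × R4/(R3+R4) = 5.152 × 97600/118000 = 4.26 V.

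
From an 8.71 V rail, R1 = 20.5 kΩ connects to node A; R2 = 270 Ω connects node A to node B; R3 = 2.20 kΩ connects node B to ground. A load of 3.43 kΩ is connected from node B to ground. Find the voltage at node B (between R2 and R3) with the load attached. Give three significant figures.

At node B, R3 is in parallel with the load: R3‖R_L = 1340 Ω.
Below node A the resistance is R2 + (R3‖R_L) = 1610 Ω, so V_A = 8.71 × 1610/22110 = 0.6344 V.
Then V_B = V_A × (R3‖R_L)/(R2 + R3‖R_L) = 0.6344 × 1340/1610 = 0.528 V.

V ≈ 0.528 V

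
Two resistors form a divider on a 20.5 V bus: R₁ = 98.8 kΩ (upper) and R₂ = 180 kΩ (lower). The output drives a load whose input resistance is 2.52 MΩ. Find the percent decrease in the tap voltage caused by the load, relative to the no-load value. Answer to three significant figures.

The divider's output (Thévenin) resistance is R₁‖R₂ = 63.79 kΩ.
Fractional drop under load = R_th/(R_th + R_L) = 63.79 / (63.79 + 2520) = 0.02469.
So the output falls by 2.47 %.

2.47 %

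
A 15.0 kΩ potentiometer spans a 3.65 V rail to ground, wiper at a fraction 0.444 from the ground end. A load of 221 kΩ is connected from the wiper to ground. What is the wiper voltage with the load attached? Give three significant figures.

The wiper splits the pot into (1−α)R = 8.340 kΩ above and αR = 6.660 kΩ below.
Lower section ‖ load = 6.465 kΩ.
V_wiper = 3.65 × 6.465/(8.340 + 6.465) = 1.59 V.

V ≈ 1.59 V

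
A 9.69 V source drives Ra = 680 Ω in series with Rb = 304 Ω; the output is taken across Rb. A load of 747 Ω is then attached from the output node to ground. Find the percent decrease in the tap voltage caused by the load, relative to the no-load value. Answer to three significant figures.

Unloaded V = 9.69 × 304/984.0 = 2.994 V.
Loaded: Rb‖R_L = 216.1 Ω, giving V = 9.69 × 216.1/896.1 = 2.337 V.
Drop = (2.994 − 2.337) / 2.994 = 22.0 %.

22.0 %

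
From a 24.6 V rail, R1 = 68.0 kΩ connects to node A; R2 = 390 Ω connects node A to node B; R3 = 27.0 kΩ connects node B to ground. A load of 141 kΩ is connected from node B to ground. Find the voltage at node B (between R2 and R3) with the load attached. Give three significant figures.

V ≈ 6.12 V

At node B, R3 is in parallel with the load: R3‖R_L = 22660 Ω.
Below node A the resistance is R2 + (R3‖R_L) = 23050 Ω, so V_A = 24.6 × 23050/91050 = 6.228 V.
Then V_B = V_A × (R3‖R_L)/(R2 + R3‖R_L) = 6.228 × 22660/23050 = 6.12 V.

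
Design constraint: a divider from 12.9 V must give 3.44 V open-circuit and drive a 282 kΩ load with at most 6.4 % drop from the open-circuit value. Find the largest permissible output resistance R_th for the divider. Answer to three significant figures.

Loading drop = R_th/(R_th + R_L) ≤ 0.0640, so R_th ≤ R_L · ε/(1−ε) = 282 kΩ × 0.0640/0.9360 = 19.3 kΩ.

R_th ≤ 19.3 kΩ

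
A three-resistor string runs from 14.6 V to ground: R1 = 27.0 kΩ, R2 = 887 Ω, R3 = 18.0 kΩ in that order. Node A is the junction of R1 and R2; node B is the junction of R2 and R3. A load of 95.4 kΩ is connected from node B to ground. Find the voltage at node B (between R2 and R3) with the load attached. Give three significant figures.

V ≈ 5.14 V

At node B, R3 is in parallel with the load: R3‖R_L = 15140 Ω.
Below node A the resistance is R2 + (R3‖R_L) = 16030 Ω, so V_A = 14.6 × 16030/43030 = 5.439 V.
Then V_B = V_A × (R3‖R_L)/(R2 + R3‖R_L) = 5.439 × 15140/16030 = 5.14 V.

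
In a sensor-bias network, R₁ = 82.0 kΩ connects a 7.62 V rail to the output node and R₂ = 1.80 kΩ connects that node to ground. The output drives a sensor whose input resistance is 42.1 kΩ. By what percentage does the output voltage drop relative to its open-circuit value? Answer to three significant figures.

The divider's output (Thévenin) resistance is R₁‖R₂ = 1.761 kΩ.
Fractional drop under load = R_th/(R_th + R_L) = 1.761 / (1.761 + 42.1) = 0.04016.
So the output falls by 4.02 %.

4.02 %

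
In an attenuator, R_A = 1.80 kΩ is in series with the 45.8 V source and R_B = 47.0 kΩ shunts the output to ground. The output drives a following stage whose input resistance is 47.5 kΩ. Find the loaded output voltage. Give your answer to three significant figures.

The load sits in parallel with R_B: R_B‖R_L = (47.0 × 47.5) / (47.0 + 47.5) = 23.62 kΩ.
V_out = 45.8 × 23.62 / (1.80 + 23.62) = 45.8 × 23.62/25.42 = 42.6 V.

V_out ≈ 42.6 V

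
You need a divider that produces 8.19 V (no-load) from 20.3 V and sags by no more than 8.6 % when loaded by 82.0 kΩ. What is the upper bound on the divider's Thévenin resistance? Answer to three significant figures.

R_th ≤ 7.72 kΩ

Loading drop = R_th/(R_th + R_L) ≤ 0.0860, so R_th ≤ R_L · ε/(1−ε) = 82.0 kΩ × 0.0860/0.9140 = 7.72 kΩ.
(Any R1, R2 with R2/(R1+R2) = 0.403 and R1‖R2 ≤ 7.72 kΩ will meet the spec.)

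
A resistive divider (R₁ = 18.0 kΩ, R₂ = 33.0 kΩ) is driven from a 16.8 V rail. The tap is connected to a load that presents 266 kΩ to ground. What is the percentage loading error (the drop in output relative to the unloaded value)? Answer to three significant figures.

The divider's output (Thévenin) resistance is R₁‖R₂ = 11.65 kΩ.
Fractional drop under load = R_th/(R_th + R_L) = 11.65 / (11.65 + 266) = 0.04195.
So the output falls by 4.19 %.

4.19 %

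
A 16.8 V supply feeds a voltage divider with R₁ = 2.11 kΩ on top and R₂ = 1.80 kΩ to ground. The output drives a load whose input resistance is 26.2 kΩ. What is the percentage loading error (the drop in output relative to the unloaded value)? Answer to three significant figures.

The divider's output (Thévenin) resistance is R₁‖R₂ = 0.9714 kΩ.
Fractional drop under load = R_th/(R_th + R_L) = 0.9714 / (0.9714 + 26.2) = 0.03575.
So the output falls by 3.57 %.

3.57 %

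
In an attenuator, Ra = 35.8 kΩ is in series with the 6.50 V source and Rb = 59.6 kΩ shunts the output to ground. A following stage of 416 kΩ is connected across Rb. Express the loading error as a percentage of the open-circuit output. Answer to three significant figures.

5.10 %

The divider's output (Thévenin) resistance is Ra‖Rb = 22.37 kΩ.
Fractional drop under load = R_th/(R_th + R_L) = 22.37 / (22.37 + 416) = 0.05102.
So the output falls by 5.10 %.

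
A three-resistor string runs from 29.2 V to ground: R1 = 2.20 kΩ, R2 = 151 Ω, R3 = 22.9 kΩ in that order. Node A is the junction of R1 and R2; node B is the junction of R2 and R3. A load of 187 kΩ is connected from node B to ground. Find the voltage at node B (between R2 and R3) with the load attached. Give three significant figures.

At node B, R3 is in parallel with the load: R3‖R_L = 20400 Ω.
Below node A the resistance is R2 + (R3‖R_L) = 20550 Ω, so V_A = 29.2 × 20550/22750 = 26.38 V.
Then V_B = V_A × (R3‖R_L)/(R2 + R3‖R_L) = 26.38 × 20400/20550 = 26.2 V.

V ≈ 26.2 V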